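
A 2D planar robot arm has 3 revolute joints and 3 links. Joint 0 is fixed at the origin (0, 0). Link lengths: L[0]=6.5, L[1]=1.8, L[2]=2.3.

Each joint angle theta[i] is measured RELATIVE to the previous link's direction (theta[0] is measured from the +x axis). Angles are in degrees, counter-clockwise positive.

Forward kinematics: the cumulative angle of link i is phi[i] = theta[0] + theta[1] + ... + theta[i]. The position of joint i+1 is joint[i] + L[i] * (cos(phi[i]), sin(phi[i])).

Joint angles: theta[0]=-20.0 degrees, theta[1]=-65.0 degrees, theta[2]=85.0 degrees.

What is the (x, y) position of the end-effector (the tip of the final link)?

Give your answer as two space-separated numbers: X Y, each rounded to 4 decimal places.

Answer: 8.5649 -4.0163

Derivation:
joint[0] = (0.0000, 0.0000)  (base)
link 0: phi[0] = -20 = -20 deg
  cos(-20 deg) = 0.9397, sin(-20 deg) = -0.3420
  joint[1] = (0.0000, 0.0000) + 6.5 * (0.9397, -0.3420) = (0.0000 + 6.1080, 0.0000 + -2.2231) = (6.1080, -2.2231)
link 1: phi[1] = -20 + -65 = -85 deg
  cos(-85 deg) = 0.0872, sin(-85 deg) = -0.9962
  joint[2] = (6.1080, -2.2231) + 1.8 * (0.0872, -0.9962) = (6.1080 + 0.1569, -2.2231 + -1.7932) = (6.2649, -4.0163)
link 2: phi[2] = -20 + -65 + 85 = 0 deg
  cos(0 deg) = 1.0000, sin(0 deg) = 0.0000
  joint[3] = (6.2649, -4.0163) + 2.3 * (1.0000, 0.0000) = (6.2649 + 2.3000, -4.0163 + 0.0000) = (8.5649, -4.0163)
End effector: (8.5649, -4.0163)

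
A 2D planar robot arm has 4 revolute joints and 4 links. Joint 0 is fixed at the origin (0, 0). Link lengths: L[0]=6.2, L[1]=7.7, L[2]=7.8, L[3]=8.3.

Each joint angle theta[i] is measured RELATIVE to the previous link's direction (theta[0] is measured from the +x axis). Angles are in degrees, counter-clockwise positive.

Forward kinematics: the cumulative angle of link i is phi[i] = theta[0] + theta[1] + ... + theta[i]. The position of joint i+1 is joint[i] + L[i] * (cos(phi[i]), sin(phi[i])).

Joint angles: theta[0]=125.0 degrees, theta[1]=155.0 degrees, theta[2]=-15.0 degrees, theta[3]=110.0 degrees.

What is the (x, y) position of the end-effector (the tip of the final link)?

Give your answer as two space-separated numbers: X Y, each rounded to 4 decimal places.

Answer: 5.1183 -8.1264

Derivation:
joint[0] = (0.0000, 0.0000)  (base)
link 0: phi[0] = 125 = 125 deg
  cos(125 deg) = -0.5736, sin(125 deg) = 0.8192
  joint[1] = (0.0000, 0.0000) + 6.2 * (-0.5736, 0.8192) = (0.0000 + -3.5562, 0.0000 + 5.0787) = (-3.5562, 5.0787)
link 1: phi[1] = 125 + 155 = 280 deg
  cos(280 deg) = 0.1736, sin(280 deg) = -0.9848
  joint[2] = (-3.5562, 5.0787) + 7.7 * (0.1736, -0.9848) = (-3.5562 + 1.3371, 5.0787 + -7.5830) = (-2.2191, -2.5043)
link 2: phi[2] = 125 + 155 + -15 = 265 deg
  cos(265 deg) = -0.0872, sin(265 deg) = -0.9962
  joint[3] = (-2.2191, -2.5043) + 7.8 * (-0.0872, -0.9962) = (-2.2191 + -0.6798, -2.5043 + -7.7703) = (-2.8989, -10.2746)
link 3: phi[3] = 125 + 155 + -15 + 110 = 375 deg
  cos(375 deg) = 0.9659, sin(375 deg) = 0.2588
  joint[4] = (-2.8989, -10.2746) + 8.3 * (0.9659, 0.2588) = (-2.8989 + 8.0172, -10.2746 + 2.1482) = (5.1183, -8.1264)
End effector: (5.1183, -8.1264)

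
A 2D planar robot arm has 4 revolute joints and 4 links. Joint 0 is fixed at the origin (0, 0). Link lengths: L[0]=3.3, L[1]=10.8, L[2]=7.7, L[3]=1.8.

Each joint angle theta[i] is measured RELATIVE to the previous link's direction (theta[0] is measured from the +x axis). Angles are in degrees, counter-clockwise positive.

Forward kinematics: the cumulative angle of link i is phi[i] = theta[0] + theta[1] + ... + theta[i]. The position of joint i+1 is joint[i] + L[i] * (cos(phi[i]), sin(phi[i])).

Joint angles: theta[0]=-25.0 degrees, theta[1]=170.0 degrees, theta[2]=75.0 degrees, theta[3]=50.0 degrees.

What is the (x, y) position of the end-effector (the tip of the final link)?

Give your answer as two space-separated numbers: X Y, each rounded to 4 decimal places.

joint[0] = (0.0000, 0.0000)  (base)
link 0: phi[0] = -25 = -25 deg
  cos(-25 deg) = 0.9063, sin(-25 deg) = -0.4226
  joint[1] = (0.0000, 0.0000) + 3.3 * (0.9063, -0.4226) = (0.0000 + 2.9908, 0.0000 + -1.3946) = (2.9908, -1.3946)
link 1: phi[1] = -25 + 170 = 145 deg
  cos(145 deg) = -0.8192, sin(145 deg) = 0.5736
  joint[2] = (2.9908, -1.3946) + 10.8 * (-0.8192, 0.5736) = (2.9908 + -8.8468, -1.3946 + 6.1946) = (-5.8560, 4.8000)
link 2: phi[2] = -25 + 170 + 75 = 220 deg
  cos(220 deg) = -0.7660, sin(220 deg) = -0.6428
  joint[3] = (-5.8560, 4.8000) + 7.7 * (-0.7660, -0.6428) = (-5.8560 + -5.8985, 4.8000 + -4.9495) = (-11.7546, -0.1495)
link 3: phi[3] = -25 + 170 + 75 + 50 = 270 deg
  cos(270 deg) = -0.0000, sin(270 deg) = -1.0000
  joint[4] = (-11.7546, -0.1495) + 1.8 * (-0.0000, -1.0000) = (-11.7546 + -0.0000, -0.1495 + -1.8000) = (-11.7546, -1.9495)
End effector: (-11.7546, -1.9495)

Answer: -11.7546 -1.9495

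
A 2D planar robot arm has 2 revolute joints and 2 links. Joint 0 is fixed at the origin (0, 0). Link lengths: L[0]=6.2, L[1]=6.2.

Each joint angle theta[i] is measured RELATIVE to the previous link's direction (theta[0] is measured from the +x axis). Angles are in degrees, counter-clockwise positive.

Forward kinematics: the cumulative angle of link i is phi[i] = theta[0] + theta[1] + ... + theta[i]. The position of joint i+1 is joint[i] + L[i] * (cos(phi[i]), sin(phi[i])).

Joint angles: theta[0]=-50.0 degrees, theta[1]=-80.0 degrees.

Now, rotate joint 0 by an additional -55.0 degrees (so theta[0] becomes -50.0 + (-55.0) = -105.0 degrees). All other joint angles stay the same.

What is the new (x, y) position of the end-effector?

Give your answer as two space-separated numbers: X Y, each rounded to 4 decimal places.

Answer: -7.7811 -5.4484

Derivation:
joint[0] = (0.0000, 0.0000)  (base)
link 0: phi[0] = -105 = -105 deg
  cos(-105 deg) = -0.2588, sin(-105 deg) = -0.9659
  joint[1] = (0.0000, 0.0000) + 6.2 * (-0.2588, -0.9659) = (0.0000 + -1.6047, 0.0000 + -5.9887) = (-1.6047, -5.9887)
link 1: phi[1] = -105 + -80 = -185 deg
  cos(-185 deg) = -0.9962, sin(-185 deg) = 0.0872
  joint[2] = (-1.6047, -5.9887) + 6.2 * (-0.9962, 0.0872) = (-1.6047 + -6.1764, -5.9887 + 0.5404) = (-7.7811, -5.4484)
End effector: (-7.7811, -5.4484)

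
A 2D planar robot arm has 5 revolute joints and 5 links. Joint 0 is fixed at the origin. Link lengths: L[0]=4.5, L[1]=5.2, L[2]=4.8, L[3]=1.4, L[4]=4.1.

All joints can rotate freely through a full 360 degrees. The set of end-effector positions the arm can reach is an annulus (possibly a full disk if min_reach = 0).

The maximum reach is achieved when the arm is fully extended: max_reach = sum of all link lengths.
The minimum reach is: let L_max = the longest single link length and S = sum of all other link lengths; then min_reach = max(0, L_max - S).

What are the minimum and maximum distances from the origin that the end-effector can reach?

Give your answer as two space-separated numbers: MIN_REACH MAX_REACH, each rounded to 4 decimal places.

Answer: 0.0000 20.0000

Derivation:
Link lengths: [4.5, 5.2, 4.8, 1.4, 4.1]
max_reach = 4.5 + 5.2 + 4.8 + 1.4 + 4.1 = 20
L_max = max([4.5, 5.2, 4.8, 1.4, 4.1]) = 5.2
S (sum of others) = 20 - 5.2 = 14.8
min_reach = max(0, 5.2 - 14.8) = max(0, -9.6) = 0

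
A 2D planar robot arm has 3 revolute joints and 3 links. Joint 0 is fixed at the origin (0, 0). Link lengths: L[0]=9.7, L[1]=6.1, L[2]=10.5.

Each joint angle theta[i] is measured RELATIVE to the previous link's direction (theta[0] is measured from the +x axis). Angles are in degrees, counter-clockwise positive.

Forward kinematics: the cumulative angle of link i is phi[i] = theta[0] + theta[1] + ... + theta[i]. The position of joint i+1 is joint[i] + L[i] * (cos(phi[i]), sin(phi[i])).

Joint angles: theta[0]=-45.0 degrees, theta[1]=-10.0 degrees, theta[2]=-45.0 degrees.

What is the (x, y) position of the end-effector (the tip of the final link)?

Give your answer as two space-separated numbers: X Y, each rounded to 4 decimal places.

Answer: 8.5344 -22.1962

Derivation:
joint[0] = (0.0000, 0.0000)  (base)
link 0: phi[0] = -45 = -45 deg
  cos(-45 deg) = 0.7071, sin(-45 deg) = -0.7071
  joint[1] = (0.0000, 0.0000) + 9.7 * (0.7071, -0.7071) = (0.0000 + 6.8589, 0.0000 + -6.8589) = (6.8589, -6.8589)
link 1: phi[1] = -45 + -10 = -55 deg
  cos(-55 deg) = 0.5736, sin(-55 deg) = -0.8192
  joint[2] = (6.8589, -6.8589) + 6.1 * (0.5736, -0.8192) = (6.8589 + 3.4988, -6.8589 + -4.9968) = (10.3578, -11.8558)
link 2: phi[2] = -45 + -10 + -45 = -100 deg
  cos(-100 deg) = -0.1736, sin(-100 deg) = -0.9848
  joint[3] = (10.3578, -11.8558) + 10.5 * (-0.1736, -0.9848) = (10.3578 + -1.8233, -11.8558 + -10.3405) = (8.5344, -22.1962)
End effector: (8.5344, -22.1962)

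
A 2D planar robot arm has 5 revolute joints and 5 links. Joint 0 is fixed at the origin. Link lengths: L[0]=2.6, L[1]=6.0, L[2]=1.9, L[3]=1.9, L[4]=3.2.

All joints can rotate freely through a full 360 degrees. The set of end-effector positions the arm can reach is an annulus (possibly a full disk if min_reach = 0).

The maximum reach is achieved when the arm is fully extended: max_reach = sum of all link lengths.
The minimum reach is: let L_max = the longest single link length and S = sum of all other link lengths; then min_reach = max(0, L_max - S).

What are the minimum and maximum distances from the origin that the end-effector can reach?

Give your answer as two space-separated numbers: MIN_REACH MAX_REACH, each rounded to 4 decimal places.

Link lengths: [2.6, 6.0, 1.9, 1.9, 3.2]
max_reach = 2.6 + 6 + 1.9 + 1.9 + 3.2 = 15.6
L_max = max([2.6, 6.0, 1.9, 1.9, 3.2]) = 6
S (sum of others) = 15.6 - 6 = 9.6
min_reach = max(0, 6 - 9.6) = max(0, -3.6) = 0

Answer: 0.0000 15.6000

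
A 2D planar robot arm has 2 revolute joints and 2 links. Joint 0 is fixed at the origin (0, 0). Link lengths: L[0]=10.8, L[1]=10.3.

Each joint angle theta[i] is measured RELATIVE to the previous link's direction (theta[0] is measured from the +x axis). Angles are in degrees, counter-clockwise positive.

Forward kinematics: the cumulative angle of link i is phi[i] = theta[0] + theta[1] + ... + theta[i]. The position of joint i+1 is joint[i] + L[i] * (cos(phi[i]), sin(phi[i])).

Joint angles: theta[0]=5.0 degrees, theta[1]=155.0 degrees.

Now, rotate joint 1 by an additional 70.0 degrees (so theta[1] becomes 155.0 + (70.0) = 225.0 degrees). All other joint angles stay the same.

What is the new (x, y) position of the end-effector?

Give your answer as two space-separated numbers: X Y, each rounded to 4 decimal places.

joint[0] = (0.0000, 0.0000)  (base)
link 0: phi[0] = 5 = 5 deg
  cos(5 deg) = 0.9962, sin(5 deg) = 0.0872
  joint[1] = (0.0000, 0.0000) + 10.8 * (0.9962, 0.0872) = (0.0000 + 10.7589, 0.0000 + 0.9413) = (10.7589, 0.9413)
link 1: phi[1] = 5 + 225 = 230 deg
  cos(230 deg) = -0.6428, sin(230 deg) = -0.7660
  joint[2] = (10.7589, 0.9413) + 10.3 * (-0.6428, -0.7660) = (10.7589 + -6.6207, 0.9413 + -7.8903) = (4.1382, -6.9490)
End effector: (4.1382, -6.9490)

Answer: 4.1382 -6.9490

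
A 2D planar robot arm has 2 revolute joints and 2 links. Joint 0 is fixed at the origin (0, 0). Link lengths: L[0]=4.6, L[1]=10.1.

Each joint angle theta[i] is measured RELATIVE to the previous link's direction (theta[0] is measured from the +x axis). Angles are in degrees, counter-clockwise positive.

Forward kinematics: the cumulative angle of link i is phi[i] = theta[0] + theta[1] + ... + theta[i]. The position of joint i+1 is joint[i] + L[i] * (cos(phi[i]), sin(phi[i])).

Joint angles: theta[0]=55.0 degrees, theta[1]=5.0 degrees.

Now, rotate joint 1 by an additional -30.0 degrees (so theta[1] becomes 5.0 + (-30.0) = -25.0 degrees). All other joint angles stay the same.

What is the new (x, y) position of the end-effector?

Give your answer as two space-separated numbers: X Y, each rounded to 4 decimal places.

Answer: 11.3853 8.8181

Derivation:
joint[0] = (0.0000, 0.0000)  (base)
link 0: phi[0] = 55 = 55 deg
  cos(55 deg) = 0.5736, sin(55 deg) = 0.8192
  joint[1] = (0.0000, 0.0000) + 4.6 * (0.5736, 0.8192) = (0.0000 + 2.6385, 0.0000 + 3.7681) = (2.6385, 3.7681)
link 1: phi[1] = 55 + -25 = 30 deg
  cos(30 deg) = 0.8660, sin(30 deg) = 0.5000
  joint[2] = (2.6385, 3.7681) + 10.1 * (0.8660, 0.5000) = (2.6385 + 8.7469, 3.7681 + 5.0500) = (11.3853, 8.8181)
End effector: (11.3853, 8.8181)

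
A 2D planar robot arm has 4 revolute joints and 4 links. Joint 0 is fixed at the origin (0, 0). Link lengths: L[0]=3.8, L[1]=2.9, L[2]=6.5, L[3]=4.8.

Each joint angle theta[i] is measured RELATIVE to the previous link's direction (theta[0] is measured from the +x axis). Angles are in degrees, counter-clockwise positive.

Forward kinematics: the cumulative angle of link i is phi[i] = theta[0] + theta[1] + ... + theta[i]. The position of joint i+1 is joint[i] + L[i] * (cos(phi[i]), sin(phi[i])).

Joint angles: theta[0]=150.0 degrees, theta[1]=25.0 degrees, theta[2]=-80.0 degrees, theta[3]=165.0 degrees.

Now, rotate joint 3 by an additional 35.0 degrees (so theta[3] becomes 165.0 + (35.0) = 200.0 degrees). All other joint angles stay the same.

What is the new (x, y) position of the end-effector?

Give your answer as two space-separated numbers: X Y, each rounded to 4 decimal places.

Answer: -4.7178 4.2777

Derivation:
joint[0] = (0.0000, 0.0000)  (base)
link 0: phi[0] = 150 = 150 deg
  cos(150 deg) = -0.8660, sin(150 deg) = 0.5000
  joint[1] = (0.0000, 0.0000) + 3.8 * (-0.8660, 0.5000) = (0.0000 + -3.2909, 0.0000 + 1.9000) = (-3.2909, 1.9000)
link 1: phi[1] = 150 + 25 = 175 deg
  cos(175 deg) = -0.9962, sin(175 deg) = 0.0872
  joint[2] = (-3.2909, 1.9000) + 2.9 * (-0.9962, 0.0872) = (-3.2909 + -2.8890, 1.9000 + 0.2528) = (-6.1799, 2.1528)
link 2: phi[2] = 150 + 25 + -80 = 95 deg
  cos(95 deg) = -0.0872, sin(95 deg) = 0.9962
  joint[3] = (-6.1799, 2.1528) + 6.5 * (-0.0872, 0.9962) = (-6.1799 + -0.5665, 2.1528 + 6.4753) = (-6.7464, 8.6280)
link 3: phi[3] = 150 + 25 + -80 + 200 = 295 deg
  cos(295 deg) = 0.4226, sin(295 deg) = -0.9063
  joint[4] = (-6.7464, 8.6280) + 4.8 * (0.4226, -0.9063) = (-6.7464 + 2.0286, 8.6280 + -4.3503) = (-4.7178, 4.2777)
End effector: (-4.7178, 4.2777)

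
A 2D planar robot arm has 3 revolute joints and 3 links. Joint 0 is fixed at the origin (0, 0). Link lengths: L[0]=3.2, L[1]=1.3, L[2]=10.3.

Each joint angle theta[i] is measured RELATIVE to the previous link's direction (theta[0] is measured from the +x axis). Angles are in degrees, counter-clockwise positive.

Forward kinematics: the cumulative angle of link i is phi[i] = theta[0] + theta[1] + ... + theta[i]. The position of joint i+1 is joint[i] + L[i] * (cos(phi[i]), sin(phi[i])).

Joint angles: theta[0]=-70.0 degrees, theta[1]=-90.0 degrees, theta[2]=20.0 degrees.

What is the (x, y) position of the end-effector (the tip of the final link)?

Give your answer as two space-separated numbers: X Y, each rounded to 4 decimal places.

Answer: -8.0174 -10.0724

Derivation:
joint[0] = (0.0000, 0.0000)  (base)
link 0: phi[0] = -70 = -70 deg
  cos(-70 deg) = 0.3420, sin(-70 deg) = -0.9397
  joint[1] = (0.0000, 0.0000) + 3.2 * (0.3420, -0.9397) = (0.0000 + 1.0945, 0.0000 + -3.0070) = (1.0945, -3.0070)
link 1: phi[1] = -70 + -90 = -160 deg
  cos(-160 deg) = -0.9397, sin(-160 deg) = -0.3420
  joint[2] = (1.0945, -3.0070) + 1.3 * (-0.9397, -0.3420) = (1.0945 + -1.2216, -3.0070 + -0.4446) = (-0.1271, -3.4516)
link 2: phi[2] = -70 + -90 + 20 = -140 deg
  cos(-140 deg) = -0.7660, sin(-140 deg) = -0.6428
  joint[3] = (-0.1271, -3.4516) + 10.3 * (-0.7660, -0.6428) = (-0.1271 + -7.8903, -3.4516 + -6.6207) = (-8.0174, -10.0724)
End effector: (-8.0174, -10.0724)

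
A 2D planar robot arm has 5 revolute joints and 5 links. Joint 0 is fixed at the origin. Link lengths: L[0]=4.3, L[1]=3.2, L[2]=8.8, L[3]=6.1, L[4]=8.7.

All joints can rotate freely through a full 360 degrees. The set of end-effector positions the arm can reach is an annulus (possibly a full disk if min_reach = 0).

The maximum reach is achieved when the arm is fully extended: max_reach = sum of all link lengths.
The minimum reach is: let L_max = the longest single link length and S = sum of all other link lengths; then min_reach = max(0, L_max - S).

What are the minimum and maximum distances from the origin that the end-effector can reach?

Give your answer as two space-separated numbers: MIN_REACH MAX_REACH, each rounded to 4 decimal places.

Answer: 0.0000 31.1000

Derivation:
Link lengths: [4.3, 3.2, 8.8, 6.1, 8.7]
max_reach = 4.3 + 3.2 + 8.8 + 6.1 + 8.7 = 31.1
L_max = max([4.3, 3.2, 8.8, 6.1, 8.7]) = 8.8
S (sum of others) = 31.1 - 8.8 = 22.3
min_reach = max(0, 8.8 - 22.3) = max(0, -13.5) = 0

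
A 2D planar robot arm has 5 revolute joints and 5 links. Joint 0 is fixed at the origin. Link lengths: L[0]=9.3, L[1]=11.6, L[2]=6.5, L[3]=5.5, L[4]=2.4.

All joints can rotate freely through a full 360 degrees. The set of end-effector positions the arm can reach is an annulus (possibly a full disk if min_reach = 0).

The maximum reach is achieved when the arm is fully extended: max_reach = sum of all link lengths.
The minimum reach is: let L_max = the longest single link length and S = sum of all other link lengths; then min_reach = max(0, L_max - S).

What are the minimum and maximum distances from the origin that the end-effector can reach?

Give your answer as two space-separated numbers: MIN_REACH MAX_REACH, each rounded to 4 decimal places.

Link lengths: [9.3, 11.6, 6.5, 5.5, 2.4]
max_reach = 9.3 + 11.6 + 6.5 + 5.5 + 2.4 = 35.3
L_max = max([9.3, 11.6, 6.5, 5.5, 2.4]) = 11.6
S (sum of others) = 35.3 - 11.6 = 23.7
min_reach = max(0, 11.6 - 23.7) = max(0, -12.1) = 0

Answer: 0.0000 35.3000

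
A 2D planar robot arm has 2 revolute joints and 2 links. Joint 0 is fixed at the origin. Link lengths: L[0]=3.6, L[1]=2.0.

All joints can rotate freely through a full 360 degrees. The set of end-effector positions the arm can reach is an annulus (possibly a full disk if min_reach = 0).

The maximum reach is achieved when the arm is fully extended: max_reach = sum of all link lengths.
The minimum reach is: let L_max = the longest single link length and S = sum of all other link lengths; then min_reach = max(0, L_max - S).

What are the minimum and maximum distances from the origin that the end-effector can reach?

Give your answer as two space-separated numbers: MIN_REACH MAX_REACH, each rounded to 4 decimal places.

Answer: 1.6000 5.6000

Derivation:
Link lengths: [3.6, 2.0]
max_reach = 3.6 + 2 = 5.6
L_max = max([3.6, 2.0]) = 3.6
S (sum of others) = 5.6 - 3.6 = 2
min_reach = max(0, 3.6 - 2) = max(0, 1.6) = 1.6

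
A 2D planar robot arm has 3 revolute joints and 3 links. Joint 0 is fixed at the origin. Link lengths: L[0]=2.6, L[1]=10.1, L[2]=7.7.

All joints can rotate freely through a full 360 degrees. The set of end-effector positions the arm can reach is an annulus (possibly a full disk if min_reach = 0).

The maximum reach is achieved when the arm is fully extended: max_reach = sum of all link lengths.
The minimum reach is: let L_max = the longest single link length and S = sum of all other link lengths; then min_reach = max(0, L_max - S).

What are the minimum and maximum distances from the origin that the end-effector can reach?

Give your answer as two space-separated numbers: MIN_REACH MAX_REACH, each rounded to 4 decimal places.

Link lengths: [2.6, 10.1, 7.7]
max_reach = 2.6 + 10.1 + 7.7 = 20.4
L_max = max([2.6, 10.1, 7.7]) = 10.1
S (sum of others) = 20.4 - 10.1 = 10.3
min_reach = max(0, 10.1 - 10.3) = max(0, -0.2) = 0

Answer: 0.0000 20.4000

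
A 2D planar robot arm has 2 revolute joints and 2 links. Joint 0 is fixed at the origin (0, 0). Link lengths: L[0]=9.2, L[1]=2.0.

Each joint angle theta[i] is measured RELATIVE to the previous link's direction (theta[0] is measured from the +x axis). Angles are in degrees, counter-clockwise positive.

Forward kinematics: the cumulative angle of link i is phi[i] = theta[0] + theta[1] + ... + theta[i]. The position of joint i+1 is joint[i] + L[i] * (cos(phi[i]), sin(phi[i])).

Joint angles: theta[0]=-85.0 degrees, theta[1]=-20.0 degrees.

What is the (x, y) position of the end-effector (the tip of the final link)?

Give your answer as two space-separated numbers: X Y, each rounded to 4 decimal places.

Answer: 0.2842 -11.0968

Derivation:
joint[0] = (0.0000, 0.0000)  (base)
link 0: phi[0] = -85 = -85 deg
  cos(-85 deg) = 0.0872, sin(-85 deg) = -0.9962
  joint[1] = (0.0000, 0.0000) + 9.2 * (0.0872, -0.9962) = (0.0000 + 0.8018, 0.0000 + -9.1650) = (0.8018, -9.1650)
link 1: phi[1] = -85 + -20 = -105 deg
  cos(-105 deg) = -0.2588, sin(-105 deg) = -0.9659
  joint[2] = (0.8018, -9.1650) + 2 * (-0.2588, -0.9659) = (0.8018 + -0.5176, -9.1650 + -1.9319) = (0.2842, -11.0968)
End effector: (0.2842, -11.0968)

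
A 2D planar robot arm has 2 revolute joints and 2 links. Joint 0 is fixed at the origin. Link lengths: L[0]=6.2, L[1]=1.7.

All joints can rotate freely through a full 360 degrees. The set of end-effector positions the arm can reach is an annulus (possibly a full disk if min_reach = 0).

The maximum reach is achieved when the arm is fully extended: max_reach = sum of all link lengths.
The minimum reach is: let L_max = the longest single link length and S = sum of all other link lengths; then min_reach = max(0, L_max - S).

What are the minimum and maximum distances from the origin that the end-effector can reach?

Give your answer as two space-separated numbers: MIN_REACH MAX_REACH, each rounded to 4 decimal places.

Answer: 4.5000 7.9000

Derivation:
Link lengths: [6.2, 1.7]
max_reach = 6.2 + 1.7 = 7.9
L_max = max([6.2, 1.7]) = 6.2
S (sum of others) = 7.9 - 6.2 = 1.7
min_reach = max(0, 6.2 - 1.7) = max(0, 4.5) = 4.5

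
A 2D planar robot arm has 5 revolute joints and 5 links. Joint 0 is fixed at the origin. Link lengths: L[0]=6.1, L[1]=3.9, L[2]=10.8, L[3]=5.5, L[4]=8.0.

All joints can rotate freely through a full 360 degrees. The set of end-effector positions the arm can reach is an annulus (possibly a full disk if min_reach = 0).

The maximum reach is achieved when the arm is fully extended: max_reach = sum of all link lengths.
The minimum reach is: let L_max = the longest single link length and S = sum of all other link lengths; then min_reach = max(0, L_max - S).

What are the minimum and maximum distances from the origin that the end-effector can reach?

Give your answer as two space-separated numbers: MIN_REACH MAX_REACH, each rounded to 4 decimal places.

Link lengths: [6.1, 3.9, 10.8, 5.5, 8.0]
max_reach = 6.1 + 3.9 + 10.8 + 5.5 + 8 = 34.3
L_max = max([6.1, 3.9, 10.8, 5.5, 8.0]) = 10.8
S (sum of others) = 34.3 - 10.8 = 23.5
min_reach = max(0, 10.8 - 23.5) = max(0, -12.7) = 0

Answer: 0.0000 34.3000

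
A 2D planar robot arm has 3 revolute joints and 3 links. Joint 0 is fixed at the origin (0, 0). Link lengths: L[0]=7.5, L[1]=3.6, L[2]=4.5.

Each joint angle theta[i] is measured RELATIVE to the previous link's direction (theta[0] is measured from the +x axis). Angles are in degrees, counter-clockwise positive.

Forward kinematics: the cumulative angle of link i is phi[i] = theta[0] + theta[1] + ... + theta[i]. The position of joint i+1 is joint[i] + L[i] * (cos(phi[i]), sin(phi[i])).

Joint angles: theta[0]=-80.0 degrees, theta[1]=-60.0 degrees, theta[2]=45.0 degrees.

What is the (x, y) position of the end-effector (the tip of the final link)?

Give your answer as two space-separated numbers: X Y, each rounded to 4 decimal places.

Answer: -1.8476 -14.1830

Derivation:
joint[0] = (0.0000, 0.0000)  (base)
link 0: phi[0] = -80 = -80 deg
  cos(-80 deg) = 0.1736, sin(-80 deg) = -0.9848
  joint[1] = (0.0000, 0.0000) + 7.5 * (0.1736, -0.9848) = (0.0000 + 1.3024, 0.0000 + -7.3861) = (1.3024, -7.3861)
link 1: phi[1] = -80 + -60 = -140 deg
  cos(-140 deg) = -0.7660, sin(-140 deg) = -0.6428
  joint[2] = (1.3024, -7.3861) + 3.6 * (-0.7660, -0.6428) = (1.3024 + -2.7578, -7.3861 + -2.3140) = (-1.4554, -9.7001)
link 2: phi[2] = -80 + -60 + 45 = -95 deg
  cos(-95 deg) = -0.0872, sin(-95 deg) = -0.9962
  joint[3] = (-1.4554, -9.7001) + 4.5 * (-0.0872, -0.9962) = (-1.4554 + -0.3922, -9.7001 + -4.4829) = (-1.8476, -14.1830)
End effector: (-1.8476, -14.1830)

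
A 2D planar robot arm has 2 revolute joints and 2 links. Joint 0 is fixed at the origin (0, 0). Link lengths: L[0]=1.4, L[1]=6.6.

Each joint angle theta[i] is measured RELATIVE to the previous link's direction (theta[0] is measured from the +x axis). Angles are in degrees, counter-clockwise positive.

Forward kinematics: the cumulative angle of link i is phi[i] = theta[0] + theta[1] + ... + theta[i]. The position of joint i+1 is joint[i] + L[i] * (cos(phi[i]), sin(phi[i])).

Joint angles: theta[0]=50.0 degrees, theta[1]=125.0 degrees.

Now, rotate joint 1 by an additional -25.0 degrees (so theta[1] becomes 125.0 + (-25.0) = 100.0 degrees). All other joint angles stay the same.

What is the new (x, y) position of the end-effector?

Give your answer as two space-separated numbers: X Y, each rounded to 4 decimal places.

Answer: -4.8159 4.3725

Derivation:
joint[0] = (0.0000, 0.0000)  (base)
link 0: phi[0] = 50 = 50 deg
  cos(50 deg) = 0.6428, sin(50 deg) = 0.7660
  joint[1] = (0.0000, 0.0000) + 1.4 * (0.6428, 0.7660) = (0.0000 + 0.8999, 0.0000 + 1.0725) = (0.8999, 1.0725)
link 1: phi[1] = 50 + 100 = 150 deg
  cos(150 deg) = -0.8660, sin(150 deg) = 0.5000
  joint[2] = (0.8999, 1.0725) + 6.6 * (-0.8660, 0.5000) = (0.8999 + -5.7158, 1.0725 + 3.3000) = (-4.8159, 4.3725)
End effector: (-4.8159, 4.3725)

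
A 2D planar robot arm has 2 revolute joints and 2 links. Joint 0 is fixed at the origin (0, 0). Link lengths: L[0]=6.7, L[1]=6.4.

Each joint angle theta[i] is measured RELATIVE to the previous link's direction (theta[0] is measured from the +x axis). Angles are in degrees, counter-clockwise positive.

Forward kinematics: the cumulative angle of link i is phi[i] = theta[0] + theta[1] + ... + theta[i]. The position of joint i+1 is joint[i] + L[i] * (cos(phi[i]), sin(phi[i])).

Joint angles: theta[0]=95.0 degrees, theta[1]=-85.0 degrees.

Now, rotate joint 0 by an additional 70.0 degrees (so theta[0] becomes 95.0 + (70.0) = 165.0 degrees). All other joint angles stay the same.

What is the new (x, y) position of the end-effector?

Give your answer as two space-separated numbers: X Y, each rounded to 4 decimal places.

Answer: -5.3604 8.0369

Derivation:
joint[0] = (0.0000, 0.0000)  (base)
link 0: phi[0] = 165 = 165 deg
  cos(165 deg) = -0.9659, sin(165 deg) = 0.2588
  joint[1] = (0.0000, 0.0000) + 6.7 * (-0.9659, 0.2588) = (0.0000 + -6.4717, 0.0000 + 1.7341) = (-6.4717, 1.7341)
link 1: phi[1] = 165 + -85 = 80 deg
  cos(80 deg) = 0.1736, sin(80 deg) = 0.9848
  joint[2] = (-6.4717, 1.7341) + 6.4 * (0.1736, 0.9848) = (-6.4717 + 1.1113, 1.7341 + 6.3028) = (-5.3604, 8.0369)
End effector: (-5.3604, 8.0369)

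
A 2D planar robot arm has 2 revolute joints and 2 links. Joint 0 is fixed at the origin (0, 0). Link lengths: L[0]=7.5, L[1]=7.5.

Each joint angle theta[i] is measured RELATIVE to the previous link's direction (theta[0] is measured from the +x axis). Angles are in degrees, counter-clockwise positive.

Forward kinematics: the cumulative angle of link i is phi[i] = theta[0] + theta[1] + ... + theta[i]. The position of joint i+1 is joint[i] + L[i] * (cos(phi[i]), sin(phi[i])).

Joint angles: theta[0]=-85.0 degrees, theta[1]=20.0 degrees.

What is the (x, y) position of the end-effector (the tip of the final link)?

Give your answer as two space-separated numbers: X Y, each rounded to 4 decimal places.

Answer: 3.8233 -14.2688

Derivation:
joint[0] = (0.0000, 0.0000)  (base)
link 0: phi[0] = -85 = -85 deg
  cos(-85 deg) = 0.0872, sin(-85 deg) = -0.9962
  joint[1] = (0.0000, 0.0000) + 7.5 * (0.0872, -0.9962) = (0.0000 + 0.6537, 0.0000 + -7.4715) = (0.6537, -7.4715)
link 1: phi[1] = -85 + 20 = -65 deg
  cos(-65 deg) = 0.4226, sin(-65 deg) = -0.9063
  joint[2] = (0.6537, -7.4715) + 7.5 * (0.4226, -0.9063) = (0.6537 + 3.1696, -7.4715 + -6.7973) = (3.8233, -14.2688)
End effector: (3.8233, -14.2688)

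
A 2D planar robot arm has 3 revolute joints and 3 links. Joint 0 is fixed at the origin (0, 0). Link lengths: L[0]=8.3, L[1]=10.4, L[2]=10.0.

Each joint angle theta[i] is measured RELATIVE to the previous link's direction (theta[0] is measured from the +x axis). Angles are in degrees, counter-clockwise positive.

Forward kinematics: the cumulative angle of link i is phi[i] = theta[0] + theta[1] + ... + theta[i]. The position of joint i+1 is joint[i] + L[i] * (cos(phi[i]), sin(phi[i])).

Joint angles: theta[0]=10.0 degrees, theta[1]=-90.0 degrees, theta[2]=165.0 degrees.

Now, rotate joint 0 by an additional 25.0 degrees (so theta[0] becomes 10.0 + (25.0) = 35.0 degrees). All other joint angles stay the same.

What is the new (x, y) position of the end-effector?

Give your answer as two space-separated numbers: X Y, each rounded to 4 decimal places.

Answer: 9.3440 5.6384

Derivation:
joint[0] = (0.0000, 0.0000)  (base)
link 0: phi[0] = 35 = 35 deg
  cos(35 deg) = 0.8192, sin(35 deg) = 0.5736
  joint[1] = (0.0000, 0.0000) + 8.3 * (0.8192, 0.5736) = (0.0000 + 6.7990, 0.0000 + 4.7607) = (6.7990, 4.7607)
link 1: phi[1] = 35 + -90 = -55 deg
  cos(-55 deg) = 0.5736, sin(-55 deg) = -0.8192
  joint[2] = (6.7990, 4.7607) + 10.4 * (0.5736, -0.8192) = (6.7990 + 5.9652, 4.7607 + -8.5192) = (12.7642, -3.7585)
link 2: phi[2] = 35 + -90 + 165 = 110 deg
  cos(110 deg) = -0.3420, sin(110 deg) = 0.9397
  joint[3] = (12.7642, -3.7585) + 10 * (-0.3420, 0.9397) = (12.7642 + -3.4202, -3.7585 + 9.3969) = (9.3440, 5.6384)
End effector: (9.3440, 5.6384)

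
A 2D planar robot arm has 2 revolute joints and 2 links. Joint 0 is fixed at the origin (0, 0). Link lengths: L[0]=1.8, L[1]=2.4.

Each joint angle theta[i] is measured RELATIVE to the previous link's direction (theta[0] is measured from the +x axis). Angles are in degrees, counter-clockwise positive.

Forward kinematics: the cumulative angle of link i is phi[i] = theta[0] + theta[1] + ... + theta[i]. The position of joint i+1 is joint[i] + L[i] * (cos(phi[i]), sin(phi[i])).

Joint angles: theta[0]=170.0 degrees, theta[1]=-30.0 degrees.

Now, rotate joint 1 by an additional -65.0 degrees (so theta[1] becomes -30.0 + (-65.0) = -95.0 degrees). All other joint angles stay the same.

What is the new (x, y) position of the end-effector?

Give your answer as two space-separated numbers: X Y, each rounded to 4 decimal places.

Answer: -1.1515 2.6308

Derivation:
joint[0] = (0.0000, 0.0000)  (base)
link 0: phi[0] = 170 = 170 deg
  cos(170 deg) = -0.9848, sin(170 deg) = 0.1736
  joint[1] = (0.0000, 0.0000) + 1.8 * (-0.9848, 0.1736) = (0.0000 + -1.7727, 0.0000 + 0.3126) = (-1.7727, 0.3126)
link 1: phi[1] = 170 + -95 = 75 deg
  cos(75 deg) = 0.2588, sin(75 deg) = 0.9659
  joint[2] = (-1.7727, 0.3126) + 2.4 * (0.2588, 0.9659) = (-1.7727 + 0.6212, 0.3126 + 2.3182) = (-1.1515, 2.6308)
End effector: (-1.1515, 2.6308)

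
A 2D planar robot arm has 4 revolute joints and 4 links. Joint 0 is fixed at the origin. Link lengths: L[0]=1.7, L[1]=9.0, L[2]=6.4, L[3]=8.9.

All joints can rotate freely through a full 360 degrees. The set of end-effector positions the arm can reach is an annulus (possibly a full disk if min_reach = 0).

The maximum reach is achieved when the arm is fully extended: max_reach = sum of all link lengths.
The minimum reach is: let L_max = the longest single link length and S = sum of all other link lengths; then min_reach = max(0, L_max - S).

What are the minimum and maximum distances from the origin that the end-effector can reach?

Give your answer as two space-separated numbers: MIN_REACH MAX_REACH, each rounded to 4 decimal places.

Answer: 0.0000 26.0000

Derivation:
Link lengths: [1.7, 9.0, 6.4, 8.9]
max_reach = 1.7 + 9 + 6.4 + 8.9 = 26
L_max = max([1.7, 9.0, 6.4, 8.9]) = 9
S (sum of others) = 26 - 9 = 17
min_reach = max(0, 9 - 17) = max(0, -8) = 0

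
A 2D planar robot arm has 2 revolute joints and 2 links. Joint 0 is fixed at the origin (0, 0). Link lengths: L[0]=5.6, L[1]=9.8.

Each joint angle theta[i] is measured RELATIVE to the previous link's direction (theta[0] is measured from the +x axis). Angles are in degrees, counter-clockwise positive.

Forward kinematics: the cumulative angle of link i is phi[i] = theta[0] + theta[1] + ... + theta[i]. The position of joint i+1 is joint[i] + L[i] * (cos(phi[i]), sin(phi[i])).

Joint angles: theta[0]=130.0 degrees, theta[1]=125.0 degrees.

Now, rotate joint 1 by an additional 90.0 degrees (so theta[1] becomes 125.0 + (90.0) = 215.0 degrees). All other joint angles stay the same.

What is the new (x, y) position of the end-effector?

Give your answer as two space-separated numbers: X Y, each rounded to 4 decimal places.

Answer: 5.8665 1.7534

Derivation:
joint[0] = (0.0000, 0.0000)  (base)
link 0: phi[0] = 130 = 130 deg
  cos(130 deg) = -0.6428, sin(130 deg) = 0.7660
  joint[1] = (0.0000, 0.0000) + 5.6 * (-0.6428, 0.7660) = (0.0000 + -3.5996, 0.0000 + 4.2898) = (-3.5996, 4.2898)
link 1: phi[1] = 130 + 215 = 345 deg
  cos(345 deg) = 0.9659, sin(345 deg) = -0.2588
  joint[2] = (-3.5996, 4.2898) + 9.8 * (0.9659, -0.2588) = (-3.5996 + 9.4661, 4.2898 + -2.5364) = (5.8665, 1.7534)
End effector: (5.8665, 1.7534)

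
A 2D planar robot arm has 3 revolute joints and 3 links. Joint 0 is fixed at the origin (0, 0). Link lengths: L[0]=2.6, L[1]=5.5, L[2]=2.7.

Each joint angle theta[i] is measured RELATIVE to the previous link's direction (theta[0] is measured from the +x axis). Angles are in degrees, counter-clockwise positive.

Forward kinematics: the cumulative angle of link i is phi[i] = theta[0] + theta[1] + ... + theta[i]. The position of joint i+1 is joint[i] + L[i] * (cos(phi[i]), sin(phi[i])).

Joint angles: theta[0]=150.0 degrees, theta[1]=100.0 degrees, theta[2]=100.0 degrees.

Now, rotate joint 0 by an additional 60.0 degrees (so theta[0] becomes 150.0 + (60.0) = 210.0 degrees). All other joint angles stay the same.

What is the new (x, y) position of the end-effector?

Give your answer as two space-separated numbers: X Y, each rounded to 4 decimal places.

Answer: 3.0192 -3.4449

Derivation:
joint[0] = (0.0000, 0.0000)  (base)
link 0: phi[0] = 210 = 210 deg
  cos(210 deg) = -0.8660, sin(210 deg) = -0.5000
  joint[1] = (0.0000, 0.0000) + 2.6 * (-0.8660, -0.5000) = (0.0000 + -2.2517, 0.0000 + -1.3000) = (-2.2517, -1.3000)
link 1: phi[1] = 210 + 100 = 310 deg
  cos(310 deg) = 0.6428, sin(310 deg) = -0.7660
  joint[2] = (-2.2517, -1.3000) + 5.5 * (0.6428, -0.7660) = (-2.2517 + 3.5353, -1.3000 + -4.2132) = (1.2837, -5.5132)
link 2: phi[2] = 210 + 100 + 100 = 410 deg
  cos(410 deg) = 0.6428, sin(410 deg) = 0.7660
  joint[3] = (1.2837, -5.5132) + 2.7 * (0.6428, 0.7660) = (1.2837 + 1.7355, -5.5132 + 2.0683) = (3.0192, -3.4449)
End effector: (3.0192, -3.4449)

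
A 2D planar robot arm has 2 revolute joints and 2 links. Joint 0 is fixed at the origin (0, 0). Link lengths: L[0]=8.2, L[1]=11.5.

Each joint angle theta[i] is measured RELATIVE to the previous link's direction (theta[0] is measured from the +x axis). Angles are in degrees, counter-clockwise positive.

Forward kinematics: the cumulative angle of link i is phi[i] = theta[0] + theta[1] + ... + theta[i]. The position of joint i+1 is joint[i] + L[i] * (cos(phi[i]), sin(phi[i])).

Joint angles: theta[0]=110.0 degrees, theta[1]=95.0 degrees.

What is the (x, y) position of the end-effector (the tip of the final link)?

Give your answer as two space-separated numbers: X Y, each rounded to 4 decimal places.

Answer: -13.2271 2.8454

Derivation:
joint[0] = (0.0000, 0.0000)  (base)
link 0: phi[0] = 110 = 110 deg
  cos(110 deg) = -0.3420, sin(110 deg) = 0.9397
  joint[1] = (0.0000, 0.0000) + 8.2 * (-0.3420, 0.9397) = (0.0000 + -2.8046, 0.0000 + 7.7055) = (-2.8046, 7.7055)
link 1: phi[1] = 110 + 95 = 205 deg
  cos(205 deg) = -0.9063, sin(205 deg) = -0.4226
  joint[2] = (-2.8046, 7.7055) + 11.5 * (-0.9063, -0.4226) = (-2.8046 + -10.4225, 7.7055 + -4.8601) = (-13.2271, 2.8454)
End effector: (-13.2271, 2.8454)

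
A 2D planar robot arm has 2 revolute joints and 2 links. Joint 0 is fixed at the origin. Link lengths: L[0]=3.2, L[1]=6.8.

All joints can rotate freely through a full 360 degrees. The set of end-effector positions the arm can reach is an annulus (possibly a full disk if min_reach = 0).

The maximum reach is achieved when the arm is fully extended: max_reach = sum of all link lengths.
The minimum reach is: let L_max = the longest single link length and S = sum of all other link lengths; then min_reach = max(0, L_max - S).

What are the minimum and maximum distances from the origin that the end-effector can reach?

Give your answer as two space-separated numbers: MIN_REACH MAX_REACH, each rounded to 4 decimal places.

Answer: 3.6000 10.0000

Derivation:
Link lengths: [3.2, 6.8]
max_reach = 3.2 + 6.8 = 10
L_max = max([3.2, 6.8]) = 6.8
S (sum of others) = 10 - 6.8 = 3.2
min_reach = max(0, 6.8 - 3.2) = max(0, 3.6) = 3.6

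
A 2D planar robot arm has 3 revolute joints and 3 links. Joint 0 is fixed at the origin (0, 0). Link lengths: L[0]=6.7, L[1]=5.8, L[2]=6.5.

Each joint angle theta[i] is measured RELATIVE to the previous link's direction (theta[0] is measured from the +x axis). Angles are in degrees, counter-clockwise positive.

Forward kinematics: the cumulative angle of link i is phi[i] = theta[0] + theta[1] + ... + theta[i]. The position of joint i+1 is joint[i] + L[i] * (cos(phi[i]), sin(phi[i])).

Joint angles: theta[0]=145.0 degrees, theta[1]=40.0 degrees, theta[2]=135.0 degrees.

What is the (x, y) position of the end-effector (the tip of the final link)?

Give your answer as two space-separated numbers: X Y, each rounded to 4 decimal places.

joint[0] = (0.0000, 0.0000)  (base)
link 0: phi[0] = 145 = 145 deg
  cos(145 deg) = -0.8192, sin(145 deg) = 0.5736
  joint[1] = (0.0000, 0.0000) + 6.7 * (-0.8192, 0.5736) = (0.0000 + -5.4883, 0.0000 + 3.8430) = (-5.4883, 3.8430)
link 1: phi[1] = 145 + 40 = 185 deg
  cos(185 deg) = -0.9962, sin(185 deg) = -0.0872
  joint[2] = (-5.4883, 3.8430) + 5.8 * (-0.9962, -0.0872) = (-5.4883 + -5.7779, 3.8430 + -0.5055) = (-11.2662, 3.3375)
link 2: phi[2] = 145 + 40 + 135 = 320 deg
  cos(320 deg) = 0.7660, sin(320 deg) = -0.6428
  joint[3] = (-11.2662, 3.3375) + 6.5 * (0.7660, -0.6428) = (-11.2662 + 4.9793, 3.3375 + -4.1781) = (-6.2870, -0.8407)
End effector: (-6.2870, -0.8407)

Answer: -6.2870 -0.8407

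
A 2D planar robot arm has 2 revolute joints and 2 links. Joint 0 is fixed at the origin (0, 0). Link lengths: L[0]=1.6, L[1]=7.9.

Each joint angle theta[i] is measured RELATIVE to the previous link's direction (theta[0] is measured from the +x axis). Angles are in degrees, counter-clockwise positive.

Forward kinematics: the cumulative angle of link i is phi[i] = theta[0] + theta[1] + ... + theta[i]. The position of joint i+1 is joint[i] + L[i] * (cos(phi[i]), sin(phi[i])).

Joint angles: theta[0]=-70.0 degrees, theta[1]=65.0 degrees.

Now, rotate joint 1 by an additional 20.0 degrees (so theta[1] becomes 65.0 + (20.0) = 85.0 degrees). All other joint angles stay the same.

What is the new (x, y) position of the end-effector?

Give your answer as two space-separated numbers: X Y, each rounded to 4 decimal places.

Answer: 8.1780 0.5412

Derivation:
joint[0] = (0.0000, 0.0000)  (base)
link 0: phi[0] = -70 = -70 deg
  cos(-70 deg) = 0.3420, sin(-70 deg) = -0.9397
  joint[1] = (0.0000, 0.0000) + 1.6 * (0.3420, -0.9397) = (0.0000 + 0.5472, 0.0000 + -1.5035) = (0.5472, -1.5035)
link 1: phi[1] = -70 + 85 = 15 deg
  cos(15 deg) = 0.9659, sin(15 deg) = 0.2588
  joint[2] = (0.5472, -1.5035) + 7.9 * (0.9659, 0.2588) = (0.5472 + 7.6308, -1.5035 + 2.0447) = (8.1780, 0.5412)
End effector: (8.1780, 0.5412)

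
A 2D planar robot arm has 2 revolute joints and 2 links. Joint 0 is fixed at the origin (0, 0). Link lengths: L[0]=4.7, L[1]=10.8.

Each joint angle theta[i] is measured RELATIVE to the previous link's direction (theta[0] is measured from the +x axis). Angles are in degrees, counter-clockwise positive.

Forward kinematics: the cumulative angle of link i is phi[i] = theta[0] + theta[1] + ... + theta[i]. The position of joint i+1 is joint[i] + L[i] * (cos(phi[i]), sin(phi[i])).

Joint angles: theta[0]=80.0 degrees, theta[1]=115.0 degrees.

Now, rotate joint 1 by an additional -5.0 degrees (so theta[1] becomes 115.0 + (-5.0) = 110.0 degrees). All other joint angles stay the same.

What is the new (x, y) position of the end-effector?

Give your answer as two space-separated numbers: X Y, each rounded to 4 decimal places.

Answer: -9.8198 2.7532

Derivation:
joint[0] = (0.0000, 0.0000)  (base)
link 0: phi[0] = 80 = 80 deg
  cos(80 deg) = 0.1736, sin(80 deg) = 0.9848
  joint[1] = (0.0000, 0.0000) + 4.7 * (0.1736, 0.9848) = (0.0000 + 0.8161, 0.0000 + 4.6286) = (0.8161, 4.6286)
link 1: phi[1] = 80 + 110 = 190 deg
  cos(190 deg) = -0.9848, sin(190 deg) = -0.1736
  joint[2] = (0.8161, 4.6286) + 10.8 * (-0.9848, -0.1736) = (0.8161 + -10.6359, 4.6286 + -1.8754) = (-9.8198, 2.7532)
End effector: (-9.8198, 2.7532)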